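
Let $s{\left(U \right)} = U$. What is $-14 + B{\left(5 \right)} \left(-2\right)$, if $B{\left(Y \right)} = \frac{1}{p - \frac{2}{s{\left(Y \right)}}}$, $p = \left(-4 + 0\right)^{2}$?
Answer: $- \frac{551}{39} \approx -14.128$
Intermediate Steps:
$p = 16$ ($p = \left(-4\right)^{2} = 16$)
$B{\left(Y \right)} = \frac{1}{16 - \frac{2}{Y}}$
$-14 + B{\left(5 \right)} \left(-2\right) = -14 + \frac{1}{2} \cdot 5 \frac{1}{-1 + 8 \cdot 5} \left(-2\right) = -14 + \frac{1}{2} \cdot 5 \frac{1}{-1 + 40} \left(-2\right) = -14 + \frac{1}{2} \cdot 5 \cdot \frac{1}{39} \left(-2\right) = -14 + \frac{5}{78} \left(-2\right) = -14 - \frac{5}{39} = - \frac{551}{39}$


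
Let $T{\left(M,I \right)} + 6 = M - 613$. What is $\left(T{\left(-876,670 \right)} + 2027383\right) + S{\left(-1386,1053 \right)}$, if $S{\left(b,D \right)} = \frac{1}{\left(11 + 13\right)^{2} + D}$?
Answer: $\frac{3300171553}{1629} \approx 2.0259 \cdot 10^{6}$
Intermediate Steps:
$T{\left(M,I \right)} = -619 + M$ ($T{\left(M,I \right)} = -6 + \left(M - 613\right) = -6 + \left(-613 + M\right) = -619 + M$)
$S{\left(b,D \right)} = \frac{1}{576 + D}$ ($S{\left(b,D \right)} = \frac{1}{24^{2} + D} = \frac{1}{576 + D}$)
$\left(T{\left(-876,670 \right)} + 2027383\right) + S{\left(-1386,1053 \right)} = \left(\left(-619 - 876\right) + 2027383\right) + \frac{1}{576 + 1053} = \left(-1495 + 2027383\right) + \frac{1}{1629} = 2025888 + \frac{1}{1629} = \frac{3300171553}{1629}$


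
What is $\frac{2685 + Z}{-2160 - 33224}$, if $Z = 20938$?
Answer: $- \frac{23623}{35384} \approx -0.66762$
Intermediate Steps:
$\frac{2685 + Z}{-2160 - 33224} = \frac{2685 + 20938}{-2160 - 33224} = \frac{23623}{-35384} = 23623 \left(- \frac{1}{35384}\right) = - \frac{23623}{35384}$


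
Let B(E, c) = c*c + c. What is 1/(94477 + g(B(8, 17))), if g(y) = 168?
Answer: 1/94645 ≈ 1.0566e-5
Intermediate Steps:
B(E, c) = c + c**2 (B(E, c) = c**2 + c = c + c**2)
1/(94477 + g(B(8, 17))) = 1/(94477 + 168) = 1/94645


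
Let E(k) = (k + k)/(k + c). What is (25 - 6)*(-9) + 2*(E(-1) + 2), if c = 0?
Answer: -163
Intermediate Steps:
E(k) = 2 (E(k) = (k + k)/(k + 0) = (2*k)/k = 2)
(25 - 6)*(-9) + 2*(E(-1) + 2) = (25 - 6)*(-9) + 2*(2 + 2) = 19*(-9) + 2*4 = -171 + 8 = -163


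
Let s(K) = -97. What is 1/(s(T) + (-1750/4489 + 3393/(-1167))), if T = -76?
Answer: -1746221/175141246 ≈ -0.0099704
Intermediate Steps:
1/(s(T) + (-1750/4489 + 3393/(-1167))) = 1/(-97 + (-1750/4489 + 3393/(-1167))) = 1/(-97 + (-1750*1/4489 + 3393*(-1/1167))) = 1/(-97 + (-1750/4489 - 1131/389)) = 1/(-97 - 5757809/1746221) = 1/(-175141246/1746221) = -1746221/175141246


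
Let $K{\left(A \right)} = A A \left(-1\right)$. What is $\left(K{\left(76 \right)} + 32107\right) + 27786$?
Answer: $54117$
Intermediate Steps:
$K{\left(A \right)} = - A^{2}$ ($K{\left(A \right)} = A^{2} \left(-1\right) = - A^{2}$)
$\left(K{\left(76 \right)} + 32107\right) + 27786 = \left(- 76^{2} + 32107\right) + 27786 = \left(\left(-1\right) 5776 + 32107\right) + 27786 = \left(-5776 + 32107\right) + 27786 = 26331 + 27786 = 54117$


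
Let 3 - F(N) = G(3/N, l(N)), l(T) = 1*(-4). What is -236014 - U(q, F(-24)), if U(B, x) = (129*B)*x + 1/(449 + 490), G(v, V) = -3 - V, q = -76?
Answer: -203205235/939 ≈ -2.1641e+5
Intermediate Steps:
l(T) = -4
F(N) = 2 (F(N) = 3 - (-3 - 1*(-4)) = 3 - (-3 + 4) = 3 - 1*1 = 3 - 1 = 2)
U(B, x) = 1/939 + 129*B*x (U(B, x) = 129*B*x + 1/939 = 1/939 + 129*B*x)
-236014 - U(q, F(-24)) = -236014 - (1/939 + 129*(-76)*2) = -236014 - (1/939 - 19608) = -236014 - 1*(-18411911/939) = -236014 + 18411911/939 = -203205235/939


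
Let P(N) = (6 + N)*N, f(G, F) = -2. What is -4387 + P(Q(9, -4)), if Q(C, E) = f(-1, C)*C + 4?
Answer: -4275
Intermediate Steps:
Q(C, E) = 4 - 2*C (Q(C, E) = -2*C + 4 = 4 - 2*C)
P(N) = N*(6 + N)
-4387 + P(Q(9, -4)) = -4387 + (4 - 2*9)*(6 + (4 - 2*9)) = -4387 + (4 - 18)*(6 + (4 - 18)) = -4387 - 14*(6 - 14) = -4387 - 14*(-8) = -4387 + 112 = -4275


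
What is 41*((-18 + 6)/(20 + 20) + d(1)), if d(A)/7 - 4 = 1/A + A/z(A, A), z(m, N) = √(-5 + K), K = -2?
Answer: 14227/10 - 41*I*√7 ≈ 1422.7 - 108.48*I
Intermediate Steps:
z(m, N) = I*√7 (z(m, N) = √(-5 - 2) = √(-7) = I*√7)
d(A) = 28 + 7/A - I*A*√7 (d(A) = 28 + 7*(1/A + A/((I*√7))) = 28 + 7*(1/A + A*(-I*√7/7)) = 28 + 7*(1/A - I*A*√7/7) = 28 + (7/A - I*A*√7) = 28 + 7/A - I*A*√7)
41*((-18 + 6)/(20 + 20) + d(1)) = 41*((-18 + 6)/(20 + 20) + (28 + 7/1 - 1*I*1*√7)) = 41*(-12/40 + (28 + 7*1 - I*√7)) = 41*(-12*1/40 + (28 + 7 - I*√7)) = 41*(-3/10 + (35 - I*√7)) = 41*(347/10 - I*√7) = 14227/10 - 41*I*√7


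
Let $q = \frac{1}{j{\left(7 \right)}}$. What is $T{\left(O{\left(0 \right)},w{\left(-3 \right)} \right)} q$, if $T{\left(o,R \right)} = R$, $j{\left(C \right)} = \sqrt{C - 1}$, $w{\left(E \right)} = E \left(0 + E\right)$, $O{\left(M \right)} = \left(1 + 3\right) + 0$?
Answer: $\frac{3 \sqrt{6}}{2} \approx 3.6742$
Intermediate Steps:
$O{\left(M \right)} = 4$ ($O{\left(M \right)} = 4 + 0 = 4$)
$w{\left(E \right)} = E^{2}$ ($w{\left(E \right)} = E E = E^{2}$)
$j{\left(C \right)} = \sqrt{-1 + C}$
$q = \frac{\sqrt{6}}{6}$ ($q = \frac{1}{\sqrt{-1 + 7}} = \frac{1}{\sqrt{6}} = \frac{\sqrt{6}}{6} \approx 0.40825$)
$T{\left(O{\left(0 \right)},w{\left(-3 \right)} \right)} q = \left(-3\right)^{2} \frac{\sqrt{6}}{6} = 9 \frac{\sqrt{6}}{6} = \frac{3 \sqrt{6}}{2}$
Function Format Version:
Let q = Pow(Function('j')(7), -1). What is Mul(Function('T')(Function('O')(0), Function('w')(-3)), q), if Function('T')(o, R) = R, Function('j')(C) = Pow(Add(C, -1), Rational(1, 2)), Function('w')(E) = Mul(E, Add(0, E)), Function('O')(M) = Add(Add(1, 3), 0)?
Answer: Mul(Rational(3, 2), Pow(6, Rational(1, 2))) ≈ 3.6742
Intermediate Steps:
Function('O')(M) = 4 (Function('O')(M) = Add(4, 0) = 4)
Function('w')(E) = Pow(E, 2) (Function('w')(E) = Mul(E, E) = Pow(E, 2))
Function('j')(C) = Pow(Add(-1, C), Rational(1, 2))
q = Mul(Rational(1, 6), Pow(6, Rational(1, 2))) (q = Pow(Pow(Add(-1, 7), Rational(1, 2)), -1) = Pow(Pow(6, Rational(1, 2)), -1) = Mul(Rational(1, 6), Pow(6, Rational(1, 2))) ≈ 0.40825)
Mul(Function('T')(Function('O')(0), Function('w')(-3)), q) = Mul(Pow(-3, 2), Mul(Rational(1, 6), Pow(6, Rational(1, 2)))) = Mul(9, Mul(Rational(1, 6), Pow(6, Rational(1, 2)))) = Mul(Rational(3, 2), Pow(6, Rational(1, 2)))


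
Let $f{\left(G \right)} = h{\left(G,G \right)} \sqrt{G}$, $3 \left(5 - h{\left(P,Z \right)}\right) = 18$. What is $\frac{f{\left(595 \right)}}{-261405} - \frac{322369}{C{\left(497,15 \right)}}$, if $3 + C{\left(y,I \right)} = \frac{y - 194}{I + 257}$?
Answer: $\frac{87684368}{513} + \frac{\sqrt{595}}{261405} \approx 1.7092 \cdot 10^{5}$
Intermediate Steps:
$h{\left(P,Z \right)} = -1$ ($h{\left(P,Z \right)} = 5 - 6 = -1$)
$C{\left(y,I \right)} = -3 + \frac{-194 + y}{257 + I}$ ($C{\left(y,I \right)} = -3 + \frac{y - 194}{I + 257} = -3 + \frac{-194 + y}{257 + I}$)
$f{\left(G \right)} = - \sqrt{G}$
$\frac{f{\left(595 \right)}}{-261405} - \frac{322369}{C{\left(497,15 \right)}} = \frac{\left(-1\right) \sqrt{595}}{-261405} - \frac{322369}{\frac{1}{257 + 15} \left(-965 + 497 - 45\right)} = - \sqrt{595} \left(- \frac{1}{261405}\right) - \frac{322369}{\frac{1}{272} \left(-965 + 497 - 45\right)} = \frac{\sqrt{595}}{261405} - \frac{322369}{\frac{1}{272} \left(-513\right)} = \frac{\sqrt{595}}{261405} - \frac{322369}{- \frac{513}{272}} = \frac{\sqrt{595}}{261405} - - \frac{87684368}{513} = \frac{\sqrt{595}}{261405} + \frac{87684368}{513} = \frac{87684368}{513} + \frac{\sqrt{595}}{261405}$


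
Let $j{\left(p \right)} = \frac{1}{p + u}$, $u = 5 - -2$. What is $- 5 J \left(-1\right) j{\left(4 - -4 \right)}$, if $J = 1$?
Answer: $\frac{1}{3} \approx 0.33333$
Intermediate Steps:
$u = 7$ ($u = 5 + 2 = 7$)
$j{\left(p \right)} = \frac{1}{7 + p}$ ($j{\left(p \right)} = \frac{1}{p + 7} = \frac{1}{7 + p}$)
$- 5 J \left(-1\right) j{\left(4 - -4 \right)} = \frac{\left(-5\right) 1 \left(-1\right)}{7 + \left(4 - -4\right)} = \frac{\left(-5\right) \left(-1\right)}{7 + \left(4 + 4\right)} = \frac{5}{7 + 8} = \frac{5}{15} = 5 \cdot \frac{1}{15} = \frac{1}{3}$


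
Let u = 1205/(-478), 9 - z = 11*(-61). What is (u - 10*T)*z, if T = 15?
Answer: -24787700/239 ≈ -1.0371e+5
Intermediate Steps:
z = 680 (z = 9 - 11*(-61) = 9 - 1*(-671) = 9 + 671 = 680)
u = -1205/478 (u = 1205*(-1/478) = -1205/478 ≈ -2.5209)
(u - 10*T)*z = (-1205/478 - 10*15)*680 = (-1205/478 - 150)*680 = -72905/478*680 = -24787700/239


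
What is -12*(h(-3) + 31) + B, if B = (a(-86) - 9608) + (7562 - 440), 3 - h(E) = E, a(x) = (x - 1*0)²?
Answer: 4466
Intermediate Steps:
a(x) = x² (a(x) = (x + 0)² = x²)
h(E) = 3 - E
B = 4910 (B = ((-86)² - 9608) + (7562 - 440) = (7396 - 9608) + 7122 = -2212 + 7122 = 4910)
-12*(h(-3) + 31) + B = -12*((3 - 1*(-3)) + 31) + 4910 = -12*((3 + 3) + 31) + 4910 = -12*(6 + 31) + 4910 = -12*37 + 4910 = -444 + 4910 = 4466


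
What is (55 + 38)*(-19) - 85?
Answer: -1852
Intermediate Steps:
(55 + 38)*(-19) - 85 = 93*(-19) - 85 = -1767 - 85 = -1852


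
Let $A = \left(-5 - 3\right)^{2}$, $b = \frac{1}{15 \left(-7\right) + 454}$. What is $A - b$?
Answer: $\frac{22335}{349} \approx 63.997$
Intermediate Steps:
$b = \frac{1}{349}$ ($b = \frac{1}{-105 + 454} = \frac{1}{349} \approx 0.0028653$)
$A = 64$ ($A = \left(-8\right)^{2} = 64$)
$A - b = 64 - \frac{1}{349} = \frac{22335}{349}$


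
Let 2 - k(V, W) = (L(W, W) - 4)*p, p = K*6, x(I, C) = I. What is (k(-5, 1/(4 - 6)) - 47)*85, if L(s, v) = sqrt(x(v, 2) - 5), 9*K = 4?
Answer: -8755/3 - 340*I*sqrt(22)/3 ≈ -2918.3 - 531.58*I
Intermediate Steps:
K = 4/9 (K = (1/9)*4 = 4/9 ≈ 0.44444)
p = 8/3 (p = (4/9)*6 = 8/3 ≈ 2.6667)
L(s, v) = sqrt(-5 + v) (L(s, v) = sqrt(v - 5) = sqrt(-5 + v))
k(V, W) = 38/3 - 8*sqrt(-5 + W)/3 (k(V, W) = 2 - (sqrt(-5 + W) - 4)*8/3 = 2 - (-4 + sqrt(-5 + W))*8/3 = 2 - (-32/3 + 8*sqrt(-5 + W)/3) = 2 + (32/3 - 8*sqrt(-5 + W)/3) = 38/3 - 8*sqrt(-5 + W)/3)
(k(-5, 1/(4 - 6)) - 47)*85 = ((38/3 - 8*sqrt(-5 + 1/(4 - 6))/3) - 47)*85 = ((38/3 - 8*sqrt(-5 + 1/(-2))/3) - 47)*85 = ((38/3 - 8*sqrt(-5 - 1/2)/3) - 47)*85 = ((38/3 - 4*I*sqrt(22)/3) - 47)*85 = (-103/3 - 4*I*sqrt(22)/3)*85 = -8755/3 - 340*I*sqrt(22)/3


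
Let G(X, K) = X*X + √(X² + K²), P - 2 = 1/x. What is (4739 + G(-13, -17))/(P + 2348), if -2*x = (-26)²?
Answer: 1658904/794299 + 338*√458/794299 ≈ 2.0976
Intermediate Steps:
x = -338 (x = -½*(-26)² = -½*676 = -338)
P = 675/338 (P = 2 + 1/(-338) = 2 - 1/338 = 675/338 ≈ 1.9970)
G(X, K) = X² + √(K² + X²)
(4739 + G(-13, -17))/(P + 2348) = (4739 + ((-13)² + √((-17)² + (-13)²)))/(675/338 + 2348) = (4739 + (169 + √(289 + 169)))/(794299/338) = (4739 + (169 + √458))*(338/794299) = (4908 + √458)*(338/794299) = 1658904/794299 + 338*√458/794299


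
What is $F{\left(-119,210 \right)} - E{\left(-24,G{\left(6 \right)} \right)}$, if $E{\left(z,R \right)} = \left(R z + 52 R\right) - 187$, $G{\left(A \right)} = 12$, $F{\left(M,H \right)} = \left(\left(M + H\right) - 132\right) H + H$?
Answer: $-8549$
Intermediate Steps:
$F{\left(M,H \right)} = H + H \left(-132 + H + M\right)$ ($F{\left(M,H \right)} = \left(\left(H + M\right) - 132\right) H + H = \left(-132 + H + M\right) H + H = H \left(-132 + H + M\right) + H = H + H \left(-132 + H + M\right)$)
$E{\left(z,R \right)} = -187 + 52 R + R z$ ($E{\left(z,R \right)} = \left(52 R + R z\right) - 187 = -187 + 52 R + R z$)
$F{\left(-119,210 \right)} - E{\left(-24,G{\left(6 \right)} \right)} = 210 \left(-131 + 210 - 119\right) - \left(-187 + 52 \cdot 12 + 12 \left(-24\right)\right) = 210 \left(-40\right) - \left(-187 + 624 - 288\right) = -8400 - 149 = -8549$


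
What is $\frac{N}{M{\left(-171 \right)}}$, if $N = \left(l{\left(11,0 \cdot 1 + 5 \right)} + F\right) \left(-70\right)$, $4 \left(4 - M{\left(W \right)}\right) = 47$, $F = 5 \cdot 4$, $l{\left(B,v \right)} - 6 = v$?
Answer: $280$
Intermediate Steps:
$l{\left(B,v \right)} = 6 + v$
$F = 20$
$M{\left(W \right)} = - \frac{31}{4}$ ($M{\left(W \right)} = 4 - \frac{47}{4} = - \frac{31}{4}$)
$N = -2170$ ($N = \left(\left(6 + \left(0 \cdot 1 + 5\right)\right) + 20\right) \left(-70\right) = \left(\left(6 + \left(0 + 5\right)\right) + 20\right) \left(-70\right) = \left(\left(6 + 5\right) + 20\right) \left(-70\right) = \left(11 + 20\right) \left(-70\right) = 31 \left(-70\right) = -2170$)
$\frac{N}{M{\left(-171 \right)}} = - \frac{2170}{- \frac{31}{4}} = \left(-2170\right) \left(- \frac{4}{31}\right) = 280$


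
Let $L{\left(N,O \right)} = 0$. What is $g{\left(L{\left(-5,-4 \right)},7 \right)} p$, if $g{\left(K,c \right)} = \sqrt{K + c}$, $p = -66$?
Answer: $- 66 \sqrt{7} \approx -174.62$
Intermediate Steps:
$g{\left(L{\left(-5,-4 \right)},7 \right)} p = \sqrt{0 + 7} \left(-66\right) = \sqrt{7} \left(-66\right) = - 66 \sqrt{7}$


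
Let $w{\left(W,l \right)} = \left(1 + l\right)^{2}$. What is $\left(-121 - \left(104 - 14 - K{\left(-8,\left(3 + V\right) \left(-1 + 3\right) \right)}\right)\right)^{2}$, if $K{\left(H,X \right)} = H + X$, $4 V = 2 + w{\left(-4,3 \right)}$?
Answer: $41616$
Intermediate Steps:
$V = \frac{9}{2}$ ($V = \frac{2 + \left(1 + 3\right)^{2}}{4} = \frac{2 + 4^{2}}{4} = \frac{2 + 16}{4} = \frac{1}{4} \cdot 18 = \frac{9}{2} \approx 4.5$)
$\left(-121 - \left(104 - 14 - K{\left(-8,\left(3 + V\right) \left(-1 + 3\right) \right)}\right)\right)^{2} = \left(-121 - \left(112 - 14 - \left(3 + \frac{9}{2}\right) \left(-1 + 3\right)\right)\right)^{2} = \left(-121 + \left(\left(-8 + \frac{15}{2} \cdot 2\right) - \left(104 - 14\right)\right)\right)^{2} = \left(-121 + \left(\left(-8 + 15\right) - 90\right)\right)^{2} = \left(-121 + \left(7 - 90\right)\right)^{2} = \left(-121 - 83\right)^{2} = \left(-204\right)^{2} = 41616$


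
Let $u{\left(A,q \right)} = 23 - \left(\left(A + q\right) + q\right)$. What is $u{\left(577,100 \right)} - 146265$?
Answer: $-147019$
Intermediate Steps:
$u{\left(A,q \right)} = 23 - A - 2 q$ ($u{\left(A,q \right)} = 23 - \left(A + 2 q\right) = 23 - A - 2 q$)
$u{\left(577,100 \right)} - 146265 = \left(23 - 577 - 200\right) - 146265 = -754 - 146265 = -147019$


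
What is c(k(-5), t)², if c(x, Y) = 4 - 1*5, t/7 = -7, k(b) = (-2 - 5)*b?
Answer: 1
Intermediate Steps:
k(b) = -7*b
t = -49 (t = 7*(-7) = -49)
c(x, Y) = -1 (c(x, Y) = 4 - 5 = -1)
c(k(-5), t)² = (-1)² = 1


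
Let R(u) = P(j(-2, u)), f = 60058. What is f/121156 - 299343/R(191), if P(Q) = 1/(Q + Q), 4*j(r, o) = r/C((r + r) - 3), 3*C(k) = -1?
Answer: -54400770733/60578 ≈ -8.9803e+5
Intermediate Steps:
C(k) = -1/3 (C(k) = (1/3)*(-1) = -1/3)
j(r, o) = -3*r/4 (j(r, o) = (r/(-1/3))/4 = (r*(-3))/4 = (-3*r)/4 = -3*r/4)
P(Q) = 1/(2*Q)
R(u) = 1/3 (R(u) = 1/(2*((-3/4*(-2)))) = 1/(2*(3/2)) = (1/2)*(2/3) = 1/3)
f/121156 - 299343/R(191) = 60058/121156 - 299343/1/3 = 60058*(1/121156) - 299343*3 = 30029/60578 - 898029 = -54400770733/60578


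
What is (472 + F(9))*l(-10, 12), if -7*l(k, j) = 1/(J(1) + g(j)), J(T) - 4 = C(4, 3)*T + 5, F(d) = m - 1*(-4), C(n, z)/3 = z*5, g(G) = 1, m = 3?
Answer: -479/385 ≈ -1.2442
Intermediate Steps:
C(n, z) = 15*z (C(n, z) = 3*(z*5) = 3*(5*z) = 15*z)
F(d) = 7 (F(d) = 3 - 1*(-4) = 3 + 4 = 7)
J(T) = 9 + 45*T (J(T) = 4 + ((15*3)*T + 5) = 4 + (45*T + 5) = 4 + (5 + 45*T) = 9 + 45*T)
l(k, j) = -1/385 (l(k, j) = -1/(7*((9 + 45*1) + 1)) = -1/(7*((9 + 45) + 1)) = -1/(7*(54 + 1)) = -⅐/55 = -⅐*1/55 = -1/385)
(472 + F(9))*l(-10, 12) = (472 + 7)*(-1/385) = 479*(-1/385) = -479/385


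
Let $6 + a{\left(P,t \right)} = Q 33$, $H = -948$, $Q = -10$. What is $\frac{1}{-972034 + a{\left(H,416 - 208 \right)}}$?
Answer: $- \frac{1}{972370} \approx -1.0284 \cdot 10^{-6}$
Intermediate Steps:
$a{\left(P,t \right)} = -336$ ($a{\left(P,t \right)} = -6 - 330 = -336$)
$\frac{1}{-972034 + a{\left(H,416 - 208 \right)}} = \frac{1}{-972034 - 336} = \frac{1}{-972370} = - \frac{1}{972370}$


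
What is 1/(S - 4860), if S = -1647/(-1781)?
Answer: -1781/8654013 ≈ -0.00020580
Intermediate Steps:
S = 1647/1781 (S = -1647*(-1/1781) = 1647/1781 ≈ 0.92476)
1/(S - 4860) = 1/(1647/1781 - 4860) = 1/(-8654013/1781) = -1781/8654013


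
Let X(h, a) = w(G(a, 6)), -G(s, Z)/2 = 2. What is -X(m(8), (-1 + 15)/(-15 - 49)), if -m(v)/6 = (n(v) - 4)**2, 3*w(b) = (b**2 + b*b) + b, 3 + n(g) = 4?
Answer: -28/3 ≈ -9.3333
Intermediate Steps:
n(g) = 1 (n(g) = -3 + 4 = 1)
G(s, Z) = -4 (G(s, Z) = -2*2 = -4)
w(b) = b/3 + 2*b**2/3 (w(b) = ((b**2 + b*b) + b)/3 = ((b**2 + b**2) + b)/3 = (2*b**2 + b)/3 = (b + 2*b**2)/3 = b/3 + 2*b**2/3)
m(v) = -54 (m(v) = -6*(1 - 4)**2 = -6*(-3)**2 = -6*9 = -54)
X(h, a) = 28/3 (X(h, a) = (1/3)*(-4)*(1 + 2*(-4)) = (1/3)*(-4)*(1 - 8) = (1/3)*(-4)*(-7) = 28/3)
-X(m(8), (-1 + 15)/(-15 - 49)) = -1*28/3 = -28/3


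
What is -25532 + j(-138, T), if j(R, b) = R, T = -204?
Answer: -25670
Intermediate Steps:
-25532 + j(-138, T) = -25532 - 138 = -25670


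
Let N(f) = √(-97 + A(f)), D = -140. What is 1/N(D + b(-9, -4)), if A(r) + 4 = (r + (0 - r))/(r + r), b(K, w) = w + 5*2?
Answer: -I*√101/101 ≈ -0.099504*I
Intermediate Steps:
b(K, w) = 10 + w (b(K, w) = w + 10 = 10 + w)
A(r) = -4 (A(r) = -4 + (r + (0 - r))/(r + r) = -4 + (r - r)/((2*r)) = -4 + 0*(1/(2*r)) = -4 + 0 = -4)
N(f) = I*√101 (N(f) = √(-97 - 4) = √(-101) = I*√101)
1/N(D + b(-9, -4)) = 1/(I*√101) = -I*√101/101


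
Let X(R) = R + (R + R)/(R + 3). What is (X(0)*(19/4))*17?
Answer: 0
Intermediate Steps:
X(R) = R + 2*R/(3 + R) (X(R) = R + (2*R)/(3 + R) = R + 2*R/(3 + R))
(X(0)*(19/4))*17 = ((0*(5 + 0)/(3 + 0))*(19/4))*17 = ((0*5/3)*(19*(1/4)))*17 = ((0*(1/3)*5)*(19/4))*17 = (0*(19/4))*17 = 0*17 = 0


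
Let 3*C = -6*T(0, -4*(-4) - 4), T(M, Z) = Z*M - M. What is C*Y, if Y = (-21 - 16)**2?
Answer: 0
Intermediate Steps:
T(M, Z) = -M + M*Z (T(M, Z) = M*Z - M = -M + M*Z)
C = 0 (C = (-0*(-1 + (-4*(-4) - 4)))/3 = (-0*(-1 + (16 - 4)))/3 = (-0*(-1 + 12))/3 = (-0*11)/3 = (-6*0)/3 = (1/3)*0 = 0)
Y = 1369 (Y = (-37)**2 = 1369)
C*Y = 0*1369 = 0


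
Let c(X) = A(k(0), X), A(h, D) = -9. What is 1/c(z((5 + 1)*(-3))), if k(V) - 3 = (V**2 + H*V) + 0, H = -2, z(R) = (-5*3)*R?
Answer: -1/9 ≈ -0.11111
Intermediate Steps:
z(R) = -15*R
k(V) = 3 + V**2 - 2*V (k(V) = 3 + ((V**2 - 2*V) + 0) = 3 + (V**2 - 2*V) = 3 + V**2 - 2*V)
c(X) = -9
1/c(z((5 + 1)*(-3))) = 1/(-9) = -1/9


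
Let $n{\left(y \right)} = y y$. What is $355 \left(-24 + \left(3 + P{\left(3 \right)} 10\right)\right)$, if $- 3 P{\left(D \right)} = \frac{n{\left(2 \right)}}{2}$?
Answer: $- \frac{29465}{3} \approx -9821.7$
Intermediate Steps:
$n{\left(y \right)} = y^{2}$
$P{\left(D \right)} = - \frac{2}{3}$ ($P{\left(D \right)} = - \frac{2^{2} \cdot \frac{1}{2}}{3} = - \frac{4 \cdot \frac{1}{2}}{3} = \left(- \frac{1}{3}\right) 2 = - \frac{2}{3}$)
$355 \left(-24 + \left(3 + P{\left(3 \right)} 10\right)\right) = 355 \left(-24 + \left(3 - \frac{20}{3}\right)\right) = 355 \left(-24 - \frac{11}{3}\right) = 355 \left(- \frac{83}{3}\right) = - \frac{29465}{3}$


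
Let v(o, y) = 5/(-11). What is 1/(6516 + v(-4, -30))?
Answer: 11/71671 ≈ 0.00015348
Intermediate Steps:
v(o, y) = -5/11 (v(o, y) = 5*(-1/11) = -5/11)
1/(6516 + v(-4, -30)) = 1/(6516 - 5/11) = 1/(71671/11) = 11/71671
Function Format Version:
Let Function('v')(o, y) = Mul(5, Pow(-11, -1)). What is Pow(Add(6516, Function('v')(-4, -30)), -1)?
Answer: Rational(11, 71671) ≈ 0.00015348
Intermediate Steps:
Function('v')(o, y) = Rational(-5, 11) (Function('v')(o, y) = Mul(5, Rational(-1, 11)) = Rational(-5, 11))
Pow(Add(6516, Function('v')(-4, -30)), -1) = Pow(Add(6516, Rational(-5, 11)), -1) = Pow(Rational(71671, 11), -1) = Rational(11, 71671)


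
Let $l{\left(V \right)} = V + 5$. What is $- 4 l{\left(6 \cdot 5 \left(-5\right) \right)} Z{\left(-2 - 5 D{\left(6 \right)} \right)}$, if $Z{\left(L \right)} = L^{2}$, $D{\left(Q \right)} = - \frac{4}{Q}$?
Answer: $\frac{9280}{9} \approx 1031.1$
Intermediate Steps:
$l{\left(V \right)} = 5 + V$
$- 4 l{\left(6 \cdot 5 \left(-5\right) \right)} Z{\left(-2 - 5 D{\left(6 \right)} \right)} = - 4 \left(5 + 6 \cdot 5 \left(-5\right)\right) \left(-2 - 5 \left(- \frac{4}{6}\right)\right)^{2} = - 4 \left(5 + 30 \left(-5\right)\right) \left(-2 - 5 \left(\left(-4\right) \frac{1}{6}\right)\right)^{2} = - 4 \left(5 - 150\right) \left(-2 - - \frac{10}{3}\right)^{2} = \left(-4\right) \left(-145\right) \left(-2 + \frac{10}{3}\right)^{2} = 580 \left(\frac{4}{3}\right)^{2} = 580 \cdot \frac{16}{9} = \frac{9280}{9}$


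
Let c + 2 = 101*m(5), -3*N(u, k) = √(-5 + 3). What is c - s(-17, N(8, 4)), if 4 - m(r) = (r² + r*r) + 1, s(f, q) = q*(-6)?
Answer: -4749 - 2*I*√2 ≈ -4749.0 - 2.8284*I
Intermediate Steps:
N(u, k) = -I*√2/3 (N(u, k) = -√(-5 + 3)/3 = -I*√2/3)
s(f, q) = -6*q
m(r) = 3 - 2*r² (m(r) = 4 - ((r² + r*r) + 1) = 4 - ((r² + r²) + 1) = 4 - (2*r² + 1) = 4 - (1 + 2*r²) = 4 + (-1 - 2*r²) = 3 - 2*r²)
c = -4749 (c = -2 + 101*(3 - 2*5²) = -2 + 101*(3 - 2*25) = -2 + 101*(3 - 50) = -2 + 101*(-47) = -2 - 4747 = -4749)
c - s(-17, N(8, 4)) = -4749 - (-6)*(-I*√2/3) = -4749 - 2*I*√2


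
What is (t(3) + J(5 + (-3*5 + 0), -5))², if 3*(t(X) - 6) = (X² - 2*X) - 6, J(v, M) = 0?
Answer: 25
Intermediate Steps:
t(X) = 4 - 2*X/3 + X²/3 (t(X) = 6 + ((X² - 2*X) - 6)/3 = 6 + (-6 + X² - 2*X)/3 = 6 + (-2 - 2*X/3 + X²/3) = 4 - 2*X/3 + X²/3)
(t(3) + J(5 + (-3*5 + 0), -5))² = ((4 - ⅔*3 + (⅓)*3²) + 0)² = ((4 - 2 + (⅓)*9) + 0)² = ((4 - 2 + 3) + 0)² = (5 + 0)² = 5² = 25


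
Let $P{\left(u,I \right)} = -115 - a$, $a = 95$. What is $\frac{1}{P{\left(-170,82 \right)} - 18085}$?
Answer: $- \frac{1}{18295} \approx -5.466 \cdot 10^{-5}$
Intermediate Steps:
$P{\left(u,I \right)} = -210$ ($P{\left(u,I \right)} = -115 - 95 = -210$)
$\frac{1}{P{\left(-170,82 \right)} - 18085} = \frac{1}{-210 - 18085} = \frac{1}{-18295} = - \frac{1}{18295}$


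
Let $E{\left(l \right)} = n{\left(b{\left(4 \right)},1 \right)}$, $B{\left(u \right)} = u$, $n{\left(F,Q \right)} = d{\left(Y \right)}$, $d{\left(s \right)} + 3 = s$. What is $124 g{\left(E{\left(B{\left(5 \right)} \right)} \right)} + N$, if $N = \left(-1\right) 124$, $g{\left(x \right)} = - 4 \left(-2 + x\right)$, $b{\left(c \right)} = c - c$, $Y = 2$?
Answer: $1364$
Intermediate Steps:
$d{\left(s \right)} = -3 + s$
$b{\left(c \right)} = 0$
$n{\left(F,Q \right)} = -1$ ($n{\left(F,Q \right)} = -3 + 2 = -1$)
$E{\left(l \right)} = -1$
$g{\left(x \right)} = 8 - 4 x$
$N = -124$
$124 g{\left(E{\left(B{\left(5 \right)} \right)} \right)} + N = 124 \left(8 - -4\right) - 124 = 124 \left(8 + 4\right) - 124 = 124 \cdot 12 - 124 = 1488 - 124 = 1364$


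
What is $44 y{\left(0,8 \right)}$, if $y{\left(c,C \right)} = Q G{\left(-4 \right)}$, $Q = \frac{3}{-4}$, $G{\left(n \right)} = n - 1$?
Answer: $165$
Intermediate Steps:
$G{\left(n \right)} = -1 + n$ ($G{\left(n \right)} = n - 1 = -1 + n$)
$Q = - \frac{3}{4}$ ($Q = 3 \left(- \frac{1}{4}\right) = - \frac{3}{4} \approx -0.75$)
$y{\left(c,C \right)} = \frac{15}{4}$ ($y{\left(c,C \right)} = - \frac{3 \left(-1 - 4\right)}{4} = \left(- \frac{3}{4}\right) \left(-5\right) = \frac{15}{4}$)
$44 y{\left(0,8 \right)} = 44 \cdot \frac{15}{4} = 165$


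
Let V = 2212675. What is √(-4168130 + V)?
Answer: I*√1955455 ≈ 1398.4*I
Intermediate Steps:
√(-4168130 + V) = √(-4168130 + 2212675) = √(-1955455) = I*√1955455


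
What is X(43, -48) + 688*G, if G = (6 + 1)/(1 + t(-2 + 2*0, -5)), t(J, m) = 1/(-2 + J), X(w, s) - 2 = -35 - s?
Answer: 19309/3 ≈ 6436.3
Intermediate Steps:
X(w, s) = -33 - s (X(w, s) = 2 + (-35 - s) = -33 - s)
G = 28/3 (G = (6 + 1)/(1 + 1/(-2 + (-2 + 2*0))) = 7/(1 + 1/(-2 + (-2 + 0))) = 7/(1 + 1/(-2 - 2)) = 7/(1 + 1/(-4)) = 7/(1 - 1/4) = 7/(3/4) = 7*(4/3) = 28/3 ≈ 9.3333)
X(43, -48) + 688*G = (-33 - 1*(-48)) + 688*(28/3) = (-33 + 48) + 19264/3 = 15 + 19264/3 = 19309/3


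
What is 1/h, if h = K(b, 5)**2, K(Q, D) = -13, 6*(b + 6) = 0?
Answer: 1/169 ≈ 0.0059172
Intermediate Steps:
b = -6 (b = -6 + (1/6)*0 = -6 + 0 = -6)
h = 169 (h = (-13)**2 = 169)
1/h = 1/169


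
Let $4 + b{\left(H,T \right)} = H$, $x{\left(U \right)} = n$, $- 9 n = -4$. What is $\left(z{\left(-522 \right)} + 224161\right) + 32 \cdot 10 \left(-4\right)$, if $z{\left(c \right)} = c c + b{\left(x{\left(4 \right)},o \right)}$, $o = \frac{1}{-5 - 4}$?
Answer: $\frac{4458253}{9} \approx 4.9536 \cdot 10^{5}$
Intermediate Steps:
$n = \frac{4}{9}$ ($n = \left(- \frac{1}{9}\right) \left(-4\right) = \frac{4}{9} \approx 0.44444$)
$x{\left(U \right)} = \frac{4}{9}$
$o = - \frac{1}{9}$ ($o = \frac{1}{-9} = - \frac{1}{9} \approx -0.11111$)
$b{\left(H,T \right)} = -4 + H$
$z{\left(c \right)} = - \frac{32}{9} + c^{2}$ ($z{\left(c \right)} = c c + \left(-4 + \frac{4}{9}\right) = c^{2} - \frac{32}{9} = - \frac{32}{9} + c^{2}$)
$\left(z{\left(-522 \right)} + 224161\right) + 32 \cdot 10 \left(-4\right) = \left(\left(- \frac{32}{9} + \left(-522\right)^{2}\right) + 224161\right) + 32 \cdot 10 \left(-4\right) = \left(\left(- \frac{32}{9} + 272484\right) + 224161\right) + 320 \left(-4\right) = \left(\frac{2452324}{9} + 224161\right) - 1280 = \frac{4469773}{9} - 1280 = \frac{4458253}{9}$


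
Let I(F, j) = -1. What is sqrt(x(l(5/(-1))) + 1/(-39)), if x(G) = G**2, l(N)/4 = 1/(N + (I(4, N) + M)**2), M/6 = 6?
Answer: I*sqrt(3626454)/11895 ≈ 0.16009*I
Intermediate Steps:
M = 36 (M = 6*6 = 36)
l(N) = 4/(1225 + N) (l(N) = 4/(N + (-1 + 36)**2) = 4/(N + 35**2) = 4/(N + 1225) = 4/(1225 + N))
sqrt(x(l(5/(-1))) + 1/(-39)) = sqrt((4/(1225 + 5/(-1)))**2 + 1/(-39)) = sqrt((4/(1225 + 5*(-1)))**2 - 1/39) = sqrt((4/(1225 - 5))**2 - 1/39) = sqrt((4/1220)**2 - 1/39) = sqrt((4*(1/1220))**2 - 1/39) = sqrt((1/305)**2 - 1/39) = sqrt(1/93025 - 1/39) = sqrt(-92986/3627975) = I*sqrt(3626454)/11895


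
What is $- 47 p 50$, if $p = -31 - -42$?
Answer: $-25850$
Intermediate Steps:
$p = 11$ ($p = -31 + 42 = 11$)
$- 47 p 50 = \left(-47\right) 11 \cdot 50 = \left(-517\right) 50 = -25850$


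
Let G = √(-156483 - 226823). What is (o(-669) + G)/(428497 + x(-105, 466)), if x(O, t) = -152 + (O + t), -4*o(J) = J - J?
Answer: I*√383306/428706 ≈ 0.0014442*I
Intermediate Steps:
o(J) = 0 (o(J) = -(J - J)/4 = -¼*0 = 0)
x(O, t) = -152 + O + t
G = I*√383306 (G = √(-383306) = I*√383306 ≈ 619.12*I)
(o(-669) + G)/(428497 + x(-105, 466)) = (0 + I*√383306)/(428497 + (-152 - 105 + 466)) = (I*√383306)/(428497 + 209) = (I*√383306)/428706 = (I*√383306)*(1/428706) = I*√383306/428706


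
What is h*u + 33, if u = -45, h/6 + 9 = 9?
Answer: 33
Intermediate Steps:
h = 0 (h = -54 + 6*9 = -54 + 54 = 0)
h*u + 33 = 0*(-45) + 33 = 0 + 33 = 33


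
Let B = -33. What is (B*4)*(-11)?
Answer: 1452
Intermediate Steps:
(B*4)*(-11) = -33*4*(-11) = -132*(-11) = 1452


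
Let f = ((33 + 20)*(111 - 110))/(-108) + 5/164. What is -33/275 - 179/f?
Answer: 9904593/25475 ≈ 388.80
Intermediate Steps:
f = -1019/2214 (f = (53*1)*(-1/108) + 5*(1/164) = 53*(-1/108) + 5/164 = -53/108 + 5/164 = -1019/2214 ≈ -0.46025)
-33/275 - 179/f = -33/275 - 179/(-1019/2214) = -33*1/275 - 179*(-2214/1019) = -3/25 + 396306/1019 = 9904593/25475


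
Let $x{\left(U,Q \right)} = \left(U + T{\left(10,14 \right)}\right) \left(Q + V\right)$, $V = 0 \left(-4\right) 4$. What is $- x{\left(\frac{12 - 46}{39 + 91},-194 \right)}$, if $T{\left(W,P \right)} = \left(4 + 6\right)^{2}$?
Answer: $\frac{1257702}{65} \approx 19349.0$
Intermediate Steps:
$T{\left(W,P \right)} = 100$ ($T{\left(W,P \right)} = 10^{2} = 100$)
$V = 0$ ($V = 0 \cdot 4 = 0$)
$x{\left(U,Q \right)} = Q \left(100 + U\right)$ ($x{\left(U,Q \right)} = \left(U + 100\right) \left(Q + 0\right) = \left(100 + U\right) Q = Q \left(100 + U\right)$)
$- x{\left(\frac{12 - 46}{39 + 91},-194 \right)} = - \left(-194\right) \left(100 + \frac{12 - 46}{39 + 91}\right) = - \left(-194\right) \left(100 - \frac{34}{130}\right) = - \left(-194\right) \left(100 - \frac{17}{65}\right) = - \frac{\left(-194\right) 6483}{65} = \left(-1\right) \left(- \frac{1257702}{65}\right) = \frac{1257702}{65}$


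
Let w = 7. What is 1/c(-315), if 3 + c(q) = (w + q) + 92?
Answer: -1/219 ≈ -0.0045662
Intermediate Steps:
c(q) = 96 + q (c(q) = -3 + ((7 + q) + 92) = -3 + (99 + q) = 96 + q)
1/c(-315) = 1/(96 - 315) = 1/(-219) = -1/219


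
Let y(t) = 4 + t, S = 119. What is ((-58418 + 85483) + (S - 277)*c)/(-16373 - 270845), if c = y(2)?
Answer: -26117/287218 ≈ -0.090931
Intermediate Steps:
c = 6 (c = 4 + 2 = 6)
((-58418 + 85483) + (S - 277)*c)/(-16373 - 270845) = ((-58418 + 85483) + (119 - 277)*6)/(-16373 - 270845) = (27065 - 158*6)/(-287218) = (27065 - 948)*(-1/287218) = 26117*(-1/287218) = -26117/287218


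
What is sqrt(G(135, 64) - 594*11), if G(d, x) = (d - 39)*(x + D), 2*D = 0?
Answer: I*sqrt(390) ≈ 19.748*I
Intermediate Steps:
D = 0 (D = (1/2)*0 = 0)
G(d, x) = x*(-39 + d) (G(d, x) = (d - 39)*(x + 0) = (-39 + d)*x = x*(-39 + d))
sqrt(G(135, 64) - 594*11) = sqrt(64*(-39 + 135) - 594*11) = sqrt(64*96 - 6534) = sqrt(6144 - 6534) = sqrt(-390) = I*sqrt(390)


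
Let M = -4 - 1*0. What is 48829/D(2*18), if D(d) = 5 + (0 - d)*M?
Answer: 48829/149 ≈ 327.71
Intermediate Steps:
M = -4 (M = -4 + 0 = -4)
D(d) = 5 + 4*d (D(d) = 5 + (0 - d)*(-4) = 5 - d*(-4) = 5 + 4*d)
48829/D(2*18) = 48829/(5 + 4*(2*18)) = 48829/(5 + 4*36) = 48829/(5 + 144) = 48829/149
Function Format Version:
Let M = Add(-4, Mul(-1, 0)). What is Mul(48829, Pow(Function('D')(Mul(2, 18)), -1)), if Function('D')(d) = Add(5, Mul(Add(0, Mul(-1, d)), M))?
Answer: Rational(48829, 149) ≈ 327.71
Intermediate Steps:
M = -4 (M = Add(-4, 0) = -4)
Function('D')(d) = Add(5, Mul(4, d)) (Function('D')(d) = Add(5, Mul(Add(0, Mul(-1, d)), -4)) = Add(5, Mul(Mul(-1, d), -4)) = Add(5, Mul(4, d)))
Mul(48829, Pow(Function('D')(Mul(2, 18)), -1)) = Mul(48829, Pow(Add(5, Mul(4, Mul(2, 18))), -1)) = Mul(48829, Pow(Add(5, Mul(4, 36)), -1)) = Mul(48829, Pow(Add(5, 144), -1)) = Mul(48829, Pow(149, -1)) = Mul(48829, Rational(1, 149)) = Rational(48829, 149)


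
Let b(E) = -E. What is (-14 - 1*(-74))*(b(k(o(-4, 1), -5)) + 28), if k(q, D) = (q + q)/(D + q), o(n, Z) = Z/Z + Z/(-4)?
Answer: 28920/17 ≈ 1701.2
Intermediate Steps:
o(n, Z) = 1 - Z/4 (o(n, Z) = 1 + Z*(-1/4) = 1 - Z/4)
k(q, D) = 2*q/(D + q) (k(q, D) = (2*q)/(D + q) = 2*q/(D + q))
(-14 - 1*(-74))*(b(k(o(-4, 1), -5)) + 28) = (-14 - 1*(-74))*(-2*(1 - 1/4*1)/(-5 + (1 - 1/4*1)) + 28) = (-14 + 74)*(-2*(1 - 1/4)/(-5 + (1 - 1/4)) + 28) = 60*(-2*3/(4*(-5 + 3/4)) + 28) = 60*(-2*3/(4*(-17/4)) + 28) = 60*(-2*3*(-4)/(4*17) + 28) = 60*(-1*(-6/17) + 28) = 60*(6/17 + 28) = 60*(482/17) = 28920/17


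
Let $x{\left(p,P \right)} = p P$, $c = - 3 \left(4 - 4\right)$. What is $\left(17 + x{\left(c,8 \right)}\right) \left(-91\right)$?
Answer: $-1547$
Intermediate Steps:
$c = 0$ ($c = \left(-3\right) 0 = 0$)
$x{\left(p,P \right)} = P p$
$\left(17 + x{\left(c,8 \right)}\right) \left(-91\right) = \left(17 + 8 \cdot 0\right) \left(-91\right) = \left(17 + 0\right) \left(-91\right) = 17 \left(-91\right) = -1547$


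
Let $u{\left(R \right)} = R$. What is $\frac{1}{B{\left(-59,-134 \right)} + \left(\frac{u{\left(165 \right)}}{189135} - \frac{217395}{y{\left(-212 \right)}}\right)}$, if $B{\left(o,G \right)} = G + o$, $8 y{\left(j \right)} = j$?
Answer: $\frac{668277}{5353290232} \approx 0.00012483$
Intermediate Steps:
$y{\left(j \right)} = \frac{j}{8}$
$\frac{1}{B{\left(-59,-134 \right)} + \left(\frac{u{\left(165 \right)}}{189135} - \frac{217395}{y{\left(-212 \right)}}\right)} = \frac{1}{\left(-134 - 59\right) + \left(\frac{165}{189135} - \frac{217395}{\frac{1}{8} \left(-212\right)}\right)} = \frac{1}{-193 + \left(165 \cdot \frac{1}{189135} - \frac{217395}{- \frac{53}{2}}\right)} = \frac{1}{-193 + \left(\frac{11}{12609} - - \frac{434790}{53}\right)} = \frac{1}{-193 + \left(\frac{11}{12609} + \frac{434790}{53}\right)} = \frac{1}{-193 + \frac{5482267693}{668277}} = \frac{1}{\frac{5353290232}{668277}} = \frac{668277}{5353290232}$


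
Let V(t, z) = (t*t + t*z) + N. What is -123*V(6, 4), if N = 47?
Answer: -13161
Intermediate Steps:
V(t, z) = 47 + t**2 + t*z (V(t, z) = (t*t + t*z) + 47 = (t**2 + t*z) + 47 = 47 + t**2 + t*z)
-123*V(6, 4) = -123*(47 + 6**2 + 6*4) = -123*(47 + 36 + 24) = -123*107 = -13161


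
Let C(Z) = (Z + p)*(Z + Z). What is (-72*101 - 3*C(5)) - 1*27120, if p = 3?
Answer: -34632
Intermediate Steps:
C(Z) = 2*Z*(3 + Z) (C(Z) = (Z + 3)*(Z + Z) = (3 + Z)*(2*Z) = 2*Z*(3 + Z))
(-72*101 - 3*C(5)) - 1*27120 = (-72*101 - 6*5*(3 + 5)) - 1*27120 = (-7272 - 6*5*8) - 27120 = (-7272 - 3*80) - 27120 = (-7272 - 240) - 27120 = -7512 - 27120 = -34632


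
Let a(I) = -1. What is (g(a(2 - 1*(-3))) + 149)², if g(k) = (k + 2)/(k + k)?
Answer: 88209/4 ≈ 22052.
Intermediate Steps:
g(k) = (2 + k)/(2*k) (g(k) = (2 + k)/((2*k)) = (2 + k)*(1/(2*k)) = (2 + k)/(2*k))
(g(a(2 - 1*(-3))) + 149)² = ((½)*(2 - 1)/(-1) + 149)² = ((½)*(-1)*1 + 149)² = (-½ + 149)² = (297/2)² = 88209/4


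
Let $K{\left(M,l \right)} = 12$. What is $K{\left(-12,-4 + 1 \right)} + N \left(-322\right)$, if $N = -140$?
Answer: $45092$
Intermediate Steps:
$K{\left(-12,-4 + 1 \right)} + N \left(-322\right) = 12 - -45080 = 12 + 45080 = 45092$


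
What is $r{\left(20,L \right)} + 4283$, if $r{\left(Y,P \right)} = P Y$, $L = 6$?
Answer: $4403$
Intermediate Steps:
$r{\left(20,L \right)} + 4283 = 6 \cdot 20 + 4283 = 120 + 4283 = 4403$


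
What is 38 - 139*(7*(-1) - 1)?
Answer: 1150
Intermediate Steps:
38 - 139*(7*(-1) - 1) = 38 - 139*(-7 - 1) = 38 - 139*(-8) = 38 + 1112 = 1150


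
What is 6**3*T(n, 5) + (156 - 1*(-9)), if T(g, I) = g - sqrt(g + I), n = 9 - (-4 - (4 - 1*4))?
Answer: 2973 - 648*sqrt(2) ≈ 2056.6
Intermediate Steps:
n = 13 (n = 9 - (-4 - (4 - 4)) = 9 - (-4 - 1*0) = 9 - (-4 + 0) = 9 - 1*(-4) = 9 + 4 = 13)
T(g, I) = g - sqrt(I + g)
6**3*T(n, 5) + (156 - 1*(-9)) = 6**3*(13 - sqrt(5 + 13)) + (156 - 1*(-9)) = 216*(13 - sqrt(18)) + (156 + 9) = 216*(13 - 3*sqrt(2)) + 165 = (2808 - 648*sqrt(2)) + 165 = 2973 - 648*sqrt(2)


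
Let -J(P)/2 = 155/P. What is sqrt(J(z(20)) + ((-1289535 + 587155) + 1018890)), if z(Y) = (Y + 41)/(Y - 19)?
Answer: 60*sqrt(327143)/61 ≈ 562.59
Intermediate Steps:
z(Y) = (41 + Y)/(-19 + Y)
J(P) = -310/P
sqrt(J(z(20)) + ((-1289535 + 587155) + 1018890)) = sqrt(-310*(-19 + 20)/(41 + 20) + ((-1289535 + 587155) + 1018890)) = sqrt(-310/(61/1) + (-702380 + 1018890)) = sqrt(-310/(1*61) + 316510) = sqrt(-310/61 + 316510) = sqrt(19306800/61) = 60*sqrt(327143)/61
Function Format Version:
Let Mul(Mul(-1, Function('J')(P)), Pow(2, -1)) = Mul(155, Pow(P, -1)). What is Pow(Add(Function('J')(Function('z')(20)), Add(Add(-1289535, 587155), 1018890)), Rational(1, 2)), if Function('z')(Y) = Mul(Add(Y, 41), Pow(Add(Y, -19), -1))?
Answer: Mul(Rational(60, 61), Pow(327143, Rational(1, 2))) ≈ 562.59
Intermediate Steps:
Function('z')(Y) = Mul(Pow(Add(-19, Y), -1), Add(41, Y)) (Function('z')(Y) = Mul(Add(41, Y), Pow(Add(-19, Y), -1)) = Mul(Pow(Add(-19, Y), -1), Add(41, Y)))
Function('J')(P) = Mul(-310, Pow(P, -1)) (Function('J')(P) = Mul(-2, Mul(155, Pow(P, -1))) = Mul(-310, Pow(P, -1)))
Pow(Add(Function('J')(Function('z')(20)), Add(Add(-1289535, 587155), 1018890)), Rational(1, 2)) = Pow(Add(Mul(-310, Pow(Mul(Pow(Add(-19, 20), -1), Add(41, 20)), -1)), Add(Add(-1289535, 587155), 1018890)), Rational(1, 2)) = Pow(Add(Mul(-310, Pow(Mul(Pow(1, -1), 61), -1)), Add(-702380, 1018890)), Rational(1, 2)) = Pow(Add(Mul(-310, Pow(Mul(1, 61), -1)), 316510), Rational(1, 2)) = Pow(Add(Mul(-310, Pow(61, -1)), 316510), Rational(1, 2)) = Pow(Add(Mul(-310, Rational(1, 61)), 316510), Rational(1, 2)) = Pow(Add(Rational(-310, 61), 316510), Rational(1, 2)) = Pow(Rational(19306800, 61), Rational(1, 2)) = Mul(Rational(60, 61), Pow(327143, Rational(1, 2)))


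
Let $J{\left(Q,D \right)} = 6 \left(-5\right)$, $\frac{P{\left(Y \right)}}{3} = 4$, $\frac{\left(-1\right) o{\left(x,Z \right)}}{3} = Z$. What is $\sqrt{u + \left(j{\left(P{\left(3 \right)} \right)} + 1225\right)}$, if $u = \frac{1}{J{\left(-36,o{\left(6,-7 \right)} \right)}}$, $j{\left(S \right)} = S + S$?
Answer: $\frac{\sqrt{1124070}}{30} \approx 35.341$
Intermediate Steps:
$o{\left(x,Z \right)} = - 3 Z$
$P{\left(Y \right)} = 12$ ($P{\left(Y \right)} = 3 \cdot 4 = 12$)
$j{\left(S \right)} = 2 S$
$J{\left(Q,D \right)} = -30$
$u = - \frac{1}{30}$ ($u = \frac{1}{-30} = - \frac{1}{30} \approx -0.033333$)
$\sqrt{u + \left(j{\left(P{\left(3 \right)} \right)} + 1225\right)} = \sqrt{- \frac{1}{30} + \left(2 \cdot 12 + 1225\right)} = \sqrt{- \frac{1}{30} + \left(24 + 1225\right)} = \sqrt{- \frac{1}{30} + 1249} = \sqrt{\frac{37469}{30}} = \frac{\sqrt{1124070}}{30}$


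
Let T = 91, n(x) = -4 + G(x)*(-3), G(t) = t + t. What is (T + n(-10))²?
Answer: 21609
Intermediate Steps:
G(t) = 2*t
n(x) = -4 - 6*x (n(x) = -4 + (2*x)*(-3) = -4 - 6*x)
(T + n(-10))² = (91 + (-4 - 6*(-10)))² = (91 + (-4 + 60))² = (91 + 56)² = 147² = 21609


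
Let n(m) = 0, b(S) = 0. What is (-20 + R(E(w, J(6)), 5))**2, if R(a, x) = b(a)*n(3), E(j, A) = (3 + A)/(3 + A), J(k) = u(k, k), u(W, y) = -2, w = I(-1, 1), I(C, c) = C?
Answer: 400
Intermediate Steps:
w = -1
J(k) = -2
E(j, A) = 1
R(a, x) = 0 (R(a, x) = 0*0 = 0)
(-20 + R(E(w, J(6)), 5))**2 = (-20 + 0)**2 = (-20)**2 = 400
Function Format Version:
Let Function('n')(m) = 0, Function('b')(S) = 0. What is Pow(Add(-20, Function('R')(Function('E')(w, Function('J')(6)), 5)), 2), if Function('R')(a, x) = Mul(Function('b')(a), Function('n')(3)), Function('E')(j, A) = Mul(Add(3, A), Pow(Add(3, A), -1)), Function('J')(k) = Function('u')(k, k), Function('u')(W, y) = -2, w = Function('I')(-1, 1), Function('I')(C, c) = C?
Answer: 400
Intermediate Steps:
w = -1
Function('J')(k) = -2
Function('E')(j, A) = 1
Function('R')(a, x) = 0 (Function('R')(a, x) = Mul(0, 0) = 0)
Pow(Add(-20, Function('R')(Function('E')(w, Function('J')(6)), 5)), 2) = Pow(Add(-20, 0), 2) = Pow(-20, 2) = 400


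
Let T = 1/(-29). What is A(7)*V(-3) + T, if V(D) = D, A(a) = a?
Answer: -610/29 ≈ -21.034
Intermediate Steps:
T = -1/29 ≈ -0.034483
A(7)*V(-3) + T = 7*(-3) - 1/29 = -21 - 1/29 = -610/29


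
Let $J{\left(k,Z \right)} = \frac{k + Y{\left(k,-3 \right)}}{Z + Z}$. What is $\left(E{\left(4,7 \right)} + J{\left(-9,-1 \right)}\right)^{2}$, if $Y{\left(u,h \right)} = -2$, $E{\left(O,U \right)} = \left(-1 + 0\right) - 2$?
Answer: $\frac{25}{4} \approx 6.25$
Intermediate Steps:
$E{\left(O,U \right)} = -3$ ($E{\left(O,U \right)} = -1 - 2 = -3$)
$J{\left(k,Z \right)} = \frac{-2 + k}{2 Z}$ ($J{\left(k,Z \right)} = \frac{k - 2}{Z + Z} = \frac{-2 + k}{2 Z}$)
$\left(E{\left(4,7 \right)} + J{\left(-9,-1 \right)}\right)^{2} = \left(-3 + \frac{-2 - 9}{2 \left(-1\right)}\right)^{2} = \left(-3 + \frac{1}{2} \left(-1\right) \left(-11\right)\right)^{2} = \left(-3 + \frac{11}{2}\right)^{2} = \left(\frac{5}{2}\right)^{2} = \frac{25}{4}$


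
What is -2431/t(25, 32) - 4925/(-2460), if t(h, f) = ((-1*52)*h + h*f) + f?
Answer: 5311/738 ≈ 7.1965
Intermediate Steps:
t(h, f) = f - 52*h + f*h (t(h, f) = (-52*h + f*h) + f = f - 52*h + f*h)
-2431/t(25, 32) - 4925/(-2460) = -2431/(32 - 52*25 + 32*25) - 4925/(-2460) = -2431/(32 - 1300 + 800) - 4925*(-1/2460) = -2431/(-468) + 985/492 = -2431*(-1/468) + 985/492 = 187/36 + 985/492 = 5311/738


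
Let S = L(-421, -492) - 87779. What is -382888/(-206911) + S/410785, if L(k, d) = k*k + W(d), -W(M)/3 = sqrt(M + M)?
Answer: 175795318962/84995935135 - 6*I*sqrt(246)/410785 ≈ 2.0683 - 0.00022909*I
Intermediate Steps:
W(M) = -3*sqrt(2)*sqrt(M) (W(M) = -3*sqrt(M + M) = -3*sqrt(2)*sqrt(M))
L(k, d) = k**2 - 3*sqrt(2)*sqrt(d) (L(k, d) = k*k - 3*sqrt(2)*sqrt(d) = k**2 - 3*sqrt(2)*sqrt(d))
S = 89462 - 6*I*sqrt(246) (S = ((-421)**2 - 3*sqrt(2)*sqrt(-492)) - 87779 = (177241 - 3*sqrt(2)*2*I*sqrt(123)) - 87779 = (177241 - 6*I*sqrt(246)) - 87779 = 89462 - 6*I*sqrt(246) ≈ 89462.0 - 94.106*I)
-382888/(-206911) + S/410785 = -382888/(-206911) + (89462 - 6*I*sqrt(246))/410785 = -382888*(-1/206911) + (89462 - 6*I*sqrt(246))*(1/410785) = 382888/206911 + (89462/410785 - 6*I*sqrt(246)/410785) = 175795318962/84995935135 - 6*I*sqrt(246)/410785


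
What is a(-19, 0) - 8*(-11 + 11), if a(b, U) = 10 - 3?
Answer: 7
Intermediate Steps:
a(b, U) = 7
a(-19, 0) - 8*(-11 + 11) = 7 - 8*(-11 + 11) = 7 - 8*0 = 7 + 0 = 7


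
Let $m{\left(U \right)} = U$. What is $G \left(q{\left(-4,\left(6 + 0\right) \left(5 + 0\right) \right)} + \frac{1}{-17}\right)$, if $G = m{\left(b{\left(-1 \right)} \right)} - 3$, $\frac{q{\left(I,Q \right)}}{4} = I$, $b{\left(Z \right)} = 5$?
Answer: $- \frac{546}{17} \approx -32.118$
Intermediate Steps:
$q{\left(I,Q \right)} = 4 I$
$G = 2$ ($G = 5 - 3 = 2$)
$G \left(q{\left(-4,\left(6 + 0\right) \left(5 + 0\right) \right)} + \frac{1}{-17}\right) = 2 \left(4 \left(-4\right) + \frac{1}{-17}\right) = 2 \left(-16 - \frac{1}{17}\right) = 2 \left(- \frac{273}{17}\right) = - \frac{546}{17}$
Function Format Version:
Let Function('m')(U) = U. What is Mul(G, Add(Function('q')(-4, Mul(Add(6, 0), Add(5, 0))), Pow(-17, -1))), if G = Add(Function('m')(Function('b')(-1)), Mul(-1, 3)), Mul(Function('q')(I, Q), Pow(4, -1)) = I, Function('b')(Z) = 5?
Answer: Rational(-546, 17) ≈ -32.118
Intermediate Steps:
Function('q')(I, Q) = Mul(4, I)
G = 2 (G = Add(5, Mul(-1, 3)) = Add(5, -3) = 2)
Mul(G, Add(Function('q')(-4, Mul(Add(6, 0), Add(5, 0))), Pow(-17, -1))) = Mul(2, Add(Mul(4, -4), Pow(-17, -1))) = Mul(2, Add(-16, Rational(-1, 17))) = Mul(2, Rational(-273, 17)) = Rational(-546, 17)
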